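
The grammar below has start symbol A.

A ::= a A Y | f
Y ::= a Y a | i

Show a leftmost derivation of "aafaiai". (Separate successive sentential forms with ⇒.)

A ⇒ aAY   [A ::= a A Y]
aAY ⇒ aaAYY   [A ::= a A Y]
aaAYY ⇒ aafYY   [A ::= f]
aafYY ⇒ aafaYaY   [Y ::= a Y a]
aafaYaY ⇒ aafaiaY   [Y ::= i]
aafaiaY ⇒ aafaiai   [Y ::= i]

A ⇒ aAY ⇒ aaAYY ⇒ aafYY ⇒ aafaYaY ⇒ aafaiaY ⇒ aafaiai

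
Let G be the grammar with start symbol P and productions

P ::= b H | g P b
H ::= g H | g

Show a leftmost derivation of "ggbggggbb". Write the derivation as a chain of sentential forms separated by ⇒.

P ⇒ gPb ⇒ ggPbb ⇒ ggbHbb ⇒ ggbgHbb ⇒ ggbggHbb ⇒ ggbgggHbb ⇒ ggbggggbb

P ⇒ gPb   [P ::= g P b]
gPb ⇒ ggPbb   [P ::= g P b]
ggPbb ⇒ ggbHbb   [P ::= b H]
ggbHbb ⇒ ggbgHbb   [H ::= g H]
ggbgHbb ⇒ ggbggHbb   [H ::= g H]
ggbggHbb ⇒ ggbgggHbb   [H ::= g H]
ggbgggHbb ⇒ ggbggggbb   [H ::= g]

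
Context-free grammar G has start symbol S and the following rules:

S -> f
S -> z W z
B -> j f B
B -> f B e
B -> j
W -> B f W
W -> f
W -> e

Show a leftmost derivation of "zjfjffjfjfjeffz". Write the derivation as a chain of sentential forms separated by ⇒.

S ⇒ zWz ⇒ zBfWz ⇒ zjfBfWz ⇒ zjfjfBfWz ⇒ zjfjffBefWz ⇒ zjfjffjfBefWz ⇒ zjfjffjfjfBefWz ⇒ zjfjffjfjfjefWz ⇒ zjfjffjfjfjeffz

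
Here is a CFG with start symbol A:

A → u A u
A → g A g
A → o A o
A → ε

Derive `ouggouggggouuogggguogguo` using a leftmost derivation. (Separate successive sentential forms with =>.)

A => oAo => ouAuo => ougAguo => ouggAgguo => ouggoAogguo => ouggouAuogguo => ouggougAguogguo => ouggouggAgguogguo => ouggougggAggguogguo => ouggouggggAgggguogguo => ouggouggggoAogggguogguo => ouggouggggouAuogggguogguo => ouggouggggouuogggguogguo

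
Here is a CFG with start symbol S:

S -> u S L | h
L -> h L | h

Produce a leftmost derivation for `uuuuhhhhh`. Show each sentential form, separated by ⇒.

S ⇒ uSL   [S -> u S L]
uSL ⇒ uuSLL   [S -> u S L]
uuSLL ⇒ uuuSLLL   [S -> u S L]
uuuSLLL ⇒ uuuuSLLLL   [S -> u S L]
uuuuSLLLL ⇒ uuuuhLLLL   [S -> h]
uuuuhLLLL ⇒ uuuuhhLLL   [L -> h]
uuuuhhLLL ⇒ uuuuhhhLL   [L -> h]
uuuuhhhLL ⇒ uuuuhhhhL   [L -> h]
uuuuhhhhL ⇒ uuuuhhhhh   [L -> h]

S ⇒ uSL ⇒ uuSLL ⇒ uuuSLLL ⇒ uuuuSLLLL ⇒ uuuuhLLLL ⇒ uuuuhhLLL ⇒ uuuuhhhLL ⇒ uuuuhhhhL ⇒ uuuuhhhhh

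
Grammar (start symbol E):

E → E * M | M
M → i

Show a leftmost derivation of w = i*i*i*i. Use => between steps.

E => E*M => E*M*M => E*M*M*M => M*M*M*M => i*M*M*M => i*i*M*M => i*i*i*M => i*i*i*i

E => E*M   [E → E * M]
E*M => E*M*M   [E → E * M]
E*M*M => E*M*M*M   [E → E * M]
E*M*M*M => M*M*M*M   [E → M]
M*M*M*M => i*M*M*M   [M → i]
i*M*M*M => i*i*M*M   [M → i]
i*i*M*M => i*i*i*M   [M → i]
i*i*i*M => i*i*i*i   [M → i]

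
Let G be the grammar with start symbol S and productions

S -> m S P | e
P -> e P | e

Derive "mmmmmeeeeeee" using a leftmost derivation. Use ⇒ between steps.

S⇒mSP⇒mmSPP⇒mmmSPPP⇒mmmmSPPPP⇒mmmmmSPPPPP⇒mmmmmePPPPP⇒mmmmmeePPPPP⇒mmmmmeeePPPP⇒mmmmmeeeePPP⇒mmmmmeeeeePP⇒mmmmmeeeeeeP⇒mmmmmeeeeeee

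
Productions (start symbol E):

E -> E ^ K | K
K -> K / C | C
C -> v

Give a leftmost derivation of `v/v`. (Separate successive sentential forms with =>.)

E => K   [E -> K]
K => K/C   [K -> K / C]
K/C => C/C   [K -> C]
C/C => v/C   [C -> v]
v/C => v/v   [C -> v]

E=>K=>K/C=>C/C=>v/C=>v/v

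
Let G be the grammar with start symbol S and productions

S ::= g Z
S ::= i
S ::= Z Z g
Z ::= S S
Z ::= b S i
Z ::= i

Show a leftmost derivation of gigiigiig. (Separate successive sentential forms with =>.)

S => gZ => gSS => giS => gigZ => gigSS => gigZZgS => gigiZgS => gigiigS => gigiigZZg => gigiigiZg => gigiigiig

S => gZ   [S ::= g Z]
gZ => gSS   [Z ::= S S]
gSS => giS   [S ::= i]
giS => gigZ   [S ::= g Z]
gigZ => gigSS   [Z ::= S S]
gigSS => gigZZgS   [S ::= Z Z g]
gigZZgS => gigiZgS   [Z ::= i]
gigiZgS => gigiigS   [Z ::= i]
gigiigS => gigiigZZg   [S ::= Z Z g]
gigiigZZg => gigiigiZg   [Z ::= i]
gigiigiZg => gigiigiig   [Z ::= i]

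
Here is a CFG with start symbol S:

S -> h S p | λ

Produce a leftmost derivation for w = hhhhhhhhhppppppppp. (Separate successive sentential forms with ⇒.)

S ⇒ hSp   [S -> h S p]
hSp ⇒ hhSpp   [S -> h S p]
hhSpp ⇒ hhhSppp   [S -> h S p]
hhhSppp ⇒ hhhhSpppp   [S -> h S p]
hhhhSpppp ⇒ hhhhhSppppp   [S -> h S p]
hhhhhSppppp ⇒ hhhhhhSpppppp   [S -> h S p]
hhhhhhSpppppp ⇒ hhhhhhhSppppppp   [S -> h S p]
hhhhhhhSppppppp ⇒ hhhhhhhhSpppppppp   [S -> h S p]
hhhhhhhhSpppppppp ⇒ hhhhhhhhhSppppppppp   [S -> h S p]
hhhhhhhhhSppppppppp ⇒ hhhhhhhhhppppppppp   [S -> λ]

S ⇒ hSp ⇒ hhSpp ⇒ hhhSppp ⇒ hhhhSpppp ⇒ hhhhhSppppp ⇒ hhhhhhSpppppp ⇒ hhhhhhhSppppppp ⇒ hhhhhhhhSpppppppp ⇒ hhhhhhhhhSppppppppp ⇒ hhhhhhhhhppppppppp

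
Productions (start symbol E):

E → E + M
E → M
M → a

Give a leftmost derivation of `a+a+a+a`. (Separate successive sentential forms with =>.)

E => E+M => E+M+M => E+M+M+M => M+M+M+M => a+M+M+M => a+a+M+M => a+a+a+M => a+a+a+a

E => E+M   [E → E + M]
E+M => E+M+M   [E → E + M]
E+M+M => E+M+M+M   [E → E + M]
E+M+M+M => M+M+M+M   [E → M]
M+M+M+M => a+M+M+M   [M → a]
a+M+M+M => a+a+M+M   [M → a]
a+a+M+M => a+a+a+M   [M → a]
a+a+a+M => a+a+a+a   [M → a]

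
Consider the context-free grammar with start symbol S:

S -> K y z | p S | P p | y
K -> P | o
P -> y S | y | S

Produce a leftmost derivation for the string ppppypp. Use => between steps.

S => pS   [S -> p S]
pS => ppS   [S -> p S]
ppS => ppPp   [S -> P p]
ppPp => ppSp   [P -> S]
ppSp => pppSp   [S -> p S]
pppSp => ppppSp   [S -> p S]
ppppSp => ppppPpp   [S -> P p]
ppppPpp => ppppypp   [P -> y]

S => pS => ppS => ppPp => ppSp => pppSp => ppppSp => ppppPpp => ppppypp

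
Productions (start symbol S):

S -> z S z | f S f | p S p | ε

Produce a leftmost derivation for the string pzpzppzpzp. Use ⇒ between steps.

S ⇒ pSp   [S -> p S p]
pSp ⇒ pzSzp   [S -> z S z]
pzSzp ⇒ pzpSpzp   [S -> p S p]
pzpSpzp ⇒ pzpzSzpzp   [S -> z S z]
pzpzSzpzp ⇒ pzpzpSpzpzp   [S -> p S p]
pzpzpSpzpzp ⇒ pzpzppzpzp   [S -> ε]

S⇒pSp⇒pzSzp⇒pzpSpzp⇒pzpzSzpzp⇒pzpzpSpzpzp⇒pzpzppzpzp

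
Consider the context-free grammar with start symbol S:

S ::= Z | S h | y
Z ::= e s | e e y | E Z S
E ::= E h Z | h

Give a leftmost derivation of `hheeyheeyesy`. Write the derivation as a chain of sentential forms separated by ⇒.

S ⇒ Z ⇒ EZS ⇒ EhZZS ⇒ EhZhZZS ⇒ hhZhZZS ⇒ hheeyhZZS ⇒ hheeyheeyZS ⇒ hheeyheeyesS ⇒ hheeyheeyesy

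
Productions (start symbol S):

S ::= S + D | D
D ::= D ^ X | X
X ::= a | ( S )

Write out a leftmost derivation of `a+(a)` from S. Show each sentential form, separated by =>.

S => S+D => D+D => X+D => a+D => a+X => a+(S) => a+(D) => a+(X) => a+(a)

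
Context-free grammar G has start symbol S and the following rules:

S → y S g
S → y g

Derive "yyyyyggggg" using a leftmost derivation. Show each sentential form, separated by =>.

S => ySg => yySgg => yyySggg => yyyySgggg => yyyyyggggg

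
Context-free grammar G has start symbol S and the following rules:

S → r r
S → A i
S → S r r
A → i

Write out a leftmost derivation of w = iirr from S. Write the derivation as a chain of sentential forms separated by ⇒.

S ⇒ Srr   [S → S r r]
Srr ⇒ Airr   [S → A i]
Airr ⇒ iirr   [A → i]

S ⇒ Srr ⇒ Airr ⇒ iirr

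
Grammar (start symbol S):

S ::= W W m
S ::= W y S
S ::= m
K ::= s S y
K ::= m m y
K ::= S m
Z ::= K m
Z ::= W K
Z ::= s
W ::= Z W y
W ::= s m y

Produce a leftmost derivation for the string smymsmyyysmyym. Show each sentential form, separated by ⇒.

S ⇒ WyS   [S ::= W y S]
WyS ⇒ ZWyyS   [W ::= Z W y]
ZWyyS ⇒ KmWyyS   [Z ::= K m]
KmWyyS ⇒ sSymWyyS   [K ::= s S y]
sSymWyyS ⇒ smymWyyS   [S ::= m]
smymWyyS ⇒ smymsmyyyS   [W ::= s m y]
smymsmyyyS ⇒ smymsmyyyWyS   [S ::= W y S]
smymsmyyyWyS ⇒ smymsmyyysmyyS   [W ::= s m y]
smymsmyyysmyyS ⇒ smymsmyyysmyym   [S ::= m]

S ⇒ WyS ⇒ ZWyyS ⇒ KmWyyS ⇒ sSymWyyS ⇒ smymWyyS ⇒ smymsmyyyS ⇒ smymsmyyyWyS ⇒ smymsmyyysmyyS ⇒ smymsmyyysmyym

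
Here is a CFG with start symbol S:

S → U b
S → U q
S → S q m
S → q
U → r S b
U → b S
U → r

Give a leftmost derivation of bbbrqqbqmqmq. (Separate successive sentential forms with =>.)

S => Uq => bSq => bSqmq => bSqmqmq => bUbqmqmq => bbSbqmqmq => bbUqbqmqmq => bbbSqbqmqmq => bbbUqqbqmqmq => bbbrqqbqmqmq

S => Uq   [S → U q]
Uq => bSq   [U → b S]
bSq => bSqmq   [S → S q m]
bSqmq => bSqmqmq   [S → S q m]
bSqmqmq => bUbqmqmq   [S → U b]
bUbqmqmq => bbSbqmqmq   [U → b S]
bbSbqmqmq => bbUqbqmqmq   [S → U q]
bbUqbqmqmq => bbbSqbqmqmq   [U → b S]
bbbSqbqmqmq => bbbUqqbqmqmq   [S → U q]
bbbUqqbqmqmq => bbbrqqbqmqmq   [U → r]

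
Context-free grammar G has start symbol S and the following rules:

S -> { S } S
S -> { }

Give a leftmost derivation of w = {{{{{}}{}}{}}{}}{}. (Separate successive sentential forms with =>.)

S => {S}S   [S -> { S } S]
{S}S => {{S}S}S   [S -> { S } S]
{{S}S}S => {{{S}S}S}S   [S -> { S } S]
{{{S}S}S}S => {{{{S}S}S}S}S   [S -> { S } S]
{{{{S}S}S}S}S => {{{{{}}S}S}S}S   [S -> { }]
{{{{{}}S}S}S}S => {{{{{}}{}}S}S}S   [S -> { }]
{{{{{}}{}}S}S}S => {{{{{}}{}}{}}S}S   [S -> { }]
{{{{{}}{}}{}}S}S => {{{{{}}{}}{}}{}}S   [S -> { }]
{{{{{}}{}}{}}{}}S => {{{{{}}{}}{}}{}}{}   [S -> { }]

S => {S}S => {{S}S}S => {{{S}S}S}S => {{{{S}S}S}S}S => {{{{{}}S}S}S}S => {{{{{}}{}}S}S}S => {{{{{}}{}}{}}S}S => {{{{{}}{}}{}}{}}S => {{{{{}}{}}{}}{}}{}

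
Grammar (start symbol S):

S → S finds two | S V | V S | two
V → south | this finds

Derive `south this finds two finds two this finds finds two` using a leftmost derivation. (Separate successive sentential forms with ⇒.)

S ⇒ V S ⇒ south S ⇒ south V S ⇒ south this finds S ⇒ south this finds S finds two ⇒ south this finds S V finds two ⇒ south this finds S finds two V finds two ⇒ south this finds two finds two V finds two ⇒ south this finds two finds two this finds finds two

S ⇒ V S   [S → V S]
V S ⇒ south S   [V → south]
south S ⇒ south V S   [S → V S]
south V S ⇒ south this finds S   [V → this finds]
south this finds S ⇒ south this finds S finds two   [S → S finds two]
south this finds S finds two ⇒ south this finds S V finds two   [S → S V]
south this finds S V finds two ⇒ south this finds S finds two V finds two   [S → S finds two]
south this finds S finds two V finds two ⇒ south this finds two finds two V finds two   [S → two]
south this finds two finds two V finds two ⇒ south this finds two finds two this finds finds two   [V → this finds]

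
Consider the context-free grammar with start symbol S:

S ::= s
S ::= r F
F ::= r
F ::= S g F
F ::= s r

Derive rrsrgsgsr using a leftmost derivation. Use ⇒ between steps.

S ⇒ rF   [S ::= r F]
rF ⇒ rSgF   [F ::= S g F]
rSgF ⇒ rrFgF   [S ::= r F]
rrFgF ⇒ rrsrgF   [F ::= s r]
rrsrgF ⇒ rrsrgSgF   [F ::= S g F]
rrsrgSgF ⇒ rrsrgsgF   [S ::= s]
rrsrgsgF ⇒ rrsrgsgsr   [F ::= s r]

S⇒rF⇒rSgF⇒rrFgF⇒rrsrgF⇒rrsrgSgF⇒rrsrgsgF⇒rrsrgsgsr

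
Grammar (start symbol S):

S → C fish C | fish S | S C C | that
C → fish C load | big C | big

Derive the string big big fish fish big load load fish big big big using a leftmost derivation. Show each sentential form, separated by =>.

S => S C C   [S → S C C]
S C C => C fish C C C   [S → C fish C]
C fish C C C => big C fish C C C   [C → big C]
big C fish C C C => big big C fish C C C   [C → big C]
big big C fish C C C => big big fish C load fish C C C   [C → fish C load]
big big fish C load fish C C C => big big fish fish C load load fish C C C   [C → fish C load]
big big fish fish C load load fish C C C => big big fish fish big load load fish C C C   [C → big]
big big fish fish big load load fish C C C => big big fish fish big load load fish big C C   [C → big]
big big fish fish big load load fish big C C => big big fish fish big load load fish big big C   [C → big]
big big fish fish big load load fish big big C => big big fish fish big load load fish big big big   [C → big]

S => S C C => C fish C C C => big C fish C C C => big big C fish C C C => big big fish C load fish C C C => big big fish fish C load load fish C C C => big big fish fish big load load fish C C C => big big fish fish big load load fish big C C => big big fish fish big load load fish big big C => big big fish fish big load load fish big big big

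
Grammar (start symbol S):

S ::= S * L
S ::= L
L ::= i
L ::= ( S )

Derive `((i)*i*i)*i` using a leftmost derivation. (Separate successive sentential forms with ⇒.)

S ⇒ S*L ⇒ L*L ⇒ (S)*L ⇒ (S*L)*L ⇒ (S*L*L)*L ⇒ (L*L*L)*L ⇒ ((S)*L*L)*L ⇒ ((L)*L*L)*L ⇒ ((i)*L*L)*L ⇒ ((i)*i*L)*L ⇒ ((i)*i*i)*L ⇒ ((i)*i*i)*i

S ⇒ S*L   [S ::= S * L]
S*L ⇒ L*L   [S ::= L]
L*L ⇒ (S)*L   [L ::= ( S )]
(S)*L ⇒ (S*L)*L   [S ::= S * L]
(S*L)*L ⇒ (S*L*L)*L   [S ::= S * L]
(S*L*L)*L ⇒ (L*L*L)*L   [S ::= L]
(L*L*L)*L ⇒ ((S)*L*L)*L   [L ::= ( S )]
((S)*L*L)*L ⇒ ((L)*L*L)*L   [S ::= L]
((L)*L*L)*L ⇒ ((i)*L*L)*L   [L ::= i]
((i)*L*L)*L ⇒ ((i)*i*L)*L   [L ::= i]
((i)*i*L)*L ⇒ ((i)*i*i)*L   [L ::= i]
((i)*i*i)*L ⇒ ((i)*i*i)*i   [L ::= i]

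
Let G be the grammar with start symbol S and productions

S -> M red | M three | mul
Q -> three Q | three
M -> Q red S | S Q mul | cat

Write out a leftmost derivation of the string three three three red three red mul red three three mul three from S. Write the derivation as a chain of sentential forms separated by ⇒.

S ⇒ M three   [S -> M three]
M three ⇒ S Q mul three   [M -> S Q mul]
S Q mul three ⇒ M three Q mul three   [S -> M three]
M three Q mul three ⇒ Q red S three Q mul three   [M -> Q red S]
Q red S three Q mul three ⇒ three Q red S three Q mul three   [Q -> three Q]
three Q red S three Q mul three ⇒ three three Q red S three Q mul three   [Q -> three Q]
three three Q red S three Q mul three ⇒ three three three red S three Q mul three   [Q -> three]
three three three red S three Q mul three ⇒ three three three red M red three Q mul three   [S -> M red]
three three three red M red three Q mul three ⇒ three three three red Q red S red three Q mul three   [M -> Q red S]
three three three red Q red S red three Q mul three ⇒ three three three red three red S red three Q mul three   [Q -> three]
three three three red three red S red three Q mul three ⇒ three three three red three red mul red three Q mul three   [S -> mul]
three three three red three red mul red three Q mul three ⇒ three three three red three red mul red three three mul three   [Q -> three]

S ⇒ M three ⇒ S Q mul three ⇒ M three Q mul three ⇒ Q red S three Q mul three ⇒ three Q red S three Q mul three ⇒ three three Q red S three Q mul three ⇒ three three three red S three Q mul three ⇒ three three three red M red three Q mul three ⇒ three three three red Q red S red three Q mul three ⇒ three three three red three red S red three Q mul three ⇒ three three three red three red mul red three Q mul three ⇒ three three three red three red mul red three three mul three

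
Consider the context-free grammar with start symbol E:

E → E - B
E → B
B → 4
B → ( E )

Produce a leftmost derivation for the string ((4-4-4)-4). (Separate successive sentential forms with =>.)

E => B => (E) => (E-B) => (B-B) => ((E)-B) => ((E-B)-B) => ((E-B-B)-B) => ((B-B-B)-B) => ((4-B-B)-B) => ((4-4-B)-B) => ((4-4-4)-B) => ((4-4-4)-4)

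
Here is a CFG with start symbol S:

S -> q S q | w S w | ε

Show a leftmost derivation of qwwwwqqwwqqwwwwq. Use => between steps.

S=>qSq=>qwSwq=>qwwSwwq=>qwwwSwwwq=>qwwwwSwwwwq=>qwwwwqSqwwwwq=>qwwwwqqSqqwwwwq=>qwwwwqqwSwqqwwwwq=>qwwwwqqwwqqwwwwq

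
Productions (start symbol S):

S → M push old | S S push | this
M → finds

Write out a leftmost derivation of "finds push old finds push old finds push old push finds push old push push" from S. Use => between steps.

S => S S push => M push old S push => finds push old S push => finds push old S S push push => finds push old S S push S push push => finds push old M push old S push S push push => finds push old finds push old S push S push push => finds push old finds push old M push old push S push push => finds push old finds push old finds push old push S push push => finds push old finds push old finds push old push M push old push push => finds push old finds push old finds push old push finds push old push push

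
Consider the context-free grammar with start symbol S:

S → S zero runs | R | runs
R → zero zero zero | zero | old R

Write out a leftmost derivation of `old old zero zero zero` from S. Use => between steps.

S => R => old R => old old R => old old zero zero zero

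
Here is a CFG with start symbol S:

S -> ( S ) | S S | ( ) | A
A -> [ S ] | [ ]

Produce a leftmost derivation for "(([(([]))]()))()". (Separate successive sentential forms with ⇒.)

S⇒SS⇒(S)S⇒((S))S⇒((SS))S⇒((AS))S⇒(([S]S))S⇒(([(S)]S))S⇒(([((S))]S))S⇒(([((A))]S))S⇒(([(([]))]S))S⇒(([(([]))]()))S⇒(([(([]))]()))()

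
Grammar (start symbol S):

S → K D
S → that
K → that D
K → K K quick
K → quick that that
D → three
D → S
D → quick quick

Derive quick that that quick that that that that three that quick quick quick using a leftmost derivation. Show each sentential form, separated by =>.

S => K D => quick that that D => quick that that S => quick that that K D => quick that that K K quick D => quick that that quick that that K quick D => quick that that quick that that that D quick D => quick that that quick that that that S quick D => quick that that quick that that that K D quick D => quick that that quick that that that that D D quick D => quick that that quick that that that that three D quick D => quick that that quick that that that that three S quick D => quick that that quick that that that that three that quick D => quick that that quick that that that that three that quick quick quick

S => K D   [S → K D]
K D => quick that that D   [K → quick that that]
quick that that D => quick that that S   [D → S]
quick that that S => quick that that K D   [S → K D]
quick that that K D => quick that that K K quick D   [K → K K quick]
quick that that K K quick D => quick that that quick that that K quick D   [K → quick that that]
quick that that quick that that K quick D => quick that that quick that that that D quick D   [K → that D]
quick that that quick that that that D quick D => quick that that quick that that that S quick D   [D → S]
quick that that quick that that that S quick D => quick that that quick that that that K D quick D   [S → K D]
quick that that quick that that that K D quick D => quick that that quick that that that that D D quick D   [K → that D]
quick that that quick that that that that D D quick D => quick that that quick that that that that three D quick D   [D → three]
quick that that quick that that that that three D quick D => quick that that quick that that that that three S quick D   [D → S]
quick that that quick that that that that three S quick D => quick that that quick that that that that three that quick D   [S → that]
quick that that quick that that that that three that quick D => quick that that quick that that that that three that quick quick quick   [D → quick quick]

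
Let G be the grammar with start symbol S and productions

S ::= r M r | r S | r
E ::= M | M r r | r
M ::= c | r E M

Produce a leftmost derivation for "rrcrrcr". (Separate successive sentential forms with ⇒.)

S⇒rMr⇒rrEMr⇒rrMrrMr⇒rrcrrMr⇒rrcrrcr

S ⇒ rMr   [S ::= r M r]
rMr ⇒ rrEMr   [M ::= r E M]
rrEMr ⇒ rrMrrMr   [E ::= M r r]
rrMrrMr ⇒ rrcrrMr   [M ::= c]
rrcrrMr ⇒ rrcrrcr   [M ::= c]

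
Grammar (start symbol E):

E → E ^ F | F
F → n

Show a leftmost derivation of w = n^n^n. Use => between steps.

E=>E^F=>E^F^F=>F^F^F=>n^F^F=>n^n^F=>n^n^n

E => E^F   [E → E ^ F]
E^F => E^F^F   [E → E ^ F]
E^F^F => F^F^F   [E → F]
F^F^F => n^F^F   [F → n]
n^F^F => n^n^F   [F → n]
n^n^F => n^n^n   [F → n]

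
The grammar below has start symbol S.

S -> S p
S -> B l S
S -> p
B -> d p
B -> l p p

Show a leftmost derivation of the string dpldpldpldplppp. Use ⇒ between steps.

S ⇒ BlS   [S -> B l S]
BlS ⇒ dplS   [B -> d p]
dplS ⇒ dplBlS   [S -> B l S]
dplBlS ⇒ dpldplS   [B -> d p]
dpldplS ⇒ dpldplBlS   [S -> B l S]
dpldplBlS ⇒ dpldpldplS   [B -> d p]
dpldpldplS ⇒ dpldpldplSp   [S -> S p]
dpldpldplSp ⇒ dpldpldplSpp   [S -> S p]
dpldpldplSpp ⇒ dpldpldplBlSpp   [S -> B l S]
dpldpldplBlSpp ⇒ dpldpldpldplSpp   [B -> d p]
dpldpldpldplSpp ⇒ dpldpldpldplppp   [S -> p]

S ⇒ BlS ⇒ dplS ⇒ dplBlS ⇒ dpldplS ⇒ dpldplBlS ⇒ dpldpldplS ⇒ dpldpldplSp ⇒ dpldpldplSpp ⇒ dpldpldplBlSpp ⇒ dpldpldpldplSpp ⇒ dpldpldpldplppp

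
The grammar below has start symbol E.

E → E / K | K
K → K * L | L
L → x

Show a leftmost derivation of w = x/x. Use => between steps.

E => E/K => K/K => L/K => x/K => x/L => x/x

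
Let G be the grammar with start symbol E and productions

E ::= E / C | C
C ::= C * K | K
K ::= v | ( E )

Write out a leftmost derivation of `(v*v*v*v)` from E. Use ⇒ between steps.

E ⇒ C ⇒ K ⇒ (E) ⇒ (C) ⇒ (C*K) ⇒ (C*K*K) ⇒ (C*K*K*K) ⇒ (K*K*K*K) ⇒ (v*K*K*K) ⇒ (v*v*K*K) ⇒ (v*v*v*K) ⇒ (v*v*v*v)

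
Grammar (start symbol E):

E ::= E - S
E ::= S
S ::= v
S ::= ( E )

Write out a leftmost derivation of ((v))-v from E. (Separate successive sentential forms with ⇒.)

E ⇒ E-S   [E ::= E - S]
E-S ⇒ S-S   [E ::= S]
S-S ⇒ (E)-S   [S ::= ( E )]
(E)-S ⇒ (S)-S   [E ::= S]
(S)-S ⇒ ((E))-S   [S ::= ( E )]
((E))-S ⇒ ((S))-S   [E ::= S]
((S))-S ⇒ ((v))-S   [S ::= v]
((v))-S ⇒ ((v))-v   [S ::= v]

E ⇒ E-S ⇒ S-S ⇒ (E)-S ⇒ (S)-S ⇒ ((E))-S ⇒ ((S))-S ⇒ ((v))-S ⇒ ((v))-v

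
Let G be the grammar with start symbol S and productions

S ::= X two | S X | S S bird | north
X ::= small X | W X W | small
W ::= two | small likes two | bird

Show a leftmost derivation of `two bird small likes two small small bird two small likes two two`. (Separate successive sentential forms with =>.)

S => X two   [S ::= X two]
X two => W X W two   [X ::= W X W]
W X W two => two X W two   [W ::= two]
two X W two => two W X W W two   [X ::= W X W]
two W X W W two => two bird X W W two   [W ::= bird]
two bird X W W two => two bird W X W W W two   [X ::= W X W]
two bird W X W W W two => two bird small likes two X W W W two   [W ::= small likes two]
two bird small likes two X W W W two => two bird small likes two small X W W W two   [X ::= small X]
two bird small likes two small X W W W two => two bird small likes two small small W W W two   [X ::= small]
two bird small likes two small small W W W two => two bird small likes two small small bird W W two   [W ::= bird]
two bird small likes two small small bird W W two => two bird small likes two small small bird two W two   [W ::= two]
two bird small likes two small small bird two W two => two bird small likes two small small bird two small likes two two   [W ::= small likes two]

S => X two => W X W two => two X W two => two W X W W two => two bird X W W two => two bird W X W W W two => two bird small likes two X W W W two => two bird small likes two small X W W W two => two bird small likes two small small W W W two => two bird small likes two small small bird W W two => two bird small likes two small small bird two W two => two bird small likes two small small bird two small likes two two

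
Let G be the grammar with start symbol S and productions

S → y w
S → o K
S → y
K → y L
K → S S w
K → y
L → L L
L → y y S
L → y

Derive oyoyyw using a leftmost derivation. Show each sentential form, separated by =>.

S => oK => oSSw => oySw => oyoKw => oyoyLw => oyoyyw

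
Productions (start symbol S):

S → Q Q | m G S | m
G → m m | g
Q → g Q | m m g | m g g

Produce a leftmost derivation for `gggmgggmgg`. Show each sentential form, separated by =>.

S => QQ   [S → Q Q]
QQ => gQQ   [Q → g Q]
gQQ => ggQQ   [Q → g Q]
ggQQ => gggQQ   [Q → g Q]
gggQQ => gggmggQ   [Q → m g g]
gggmggQ => gggmgggQ   [Q → g Q]
gggmgggQ => gggmgggmgg   [Q → m g g]

S=>QQ=>gQQ=>ggQQ=>gggQQ=>gggmggQ=>gggmgggQ=>gggmgggmgg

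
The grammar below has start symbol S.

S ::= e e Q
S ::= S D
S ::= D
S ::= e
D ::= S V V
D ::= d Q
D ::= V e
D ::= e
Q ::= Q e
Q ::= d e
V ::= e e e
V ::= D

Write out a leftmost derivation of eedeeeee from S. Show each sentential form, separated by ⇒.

S⇒SD⇒eeQD⇒eeQeD⇒eeQeeD⇒eeQeeeD⇒eedeeeeD⇒eedeeeee

S ⇒ SD   [S ::= S D]
SD ⇒ eeQD   [S ::= e e Q]
eeQD ⇒ eeQeD   [Q ::= Q e]
eeQeD ⇒ eeQeeD   [Q ::= Q e]
eeQeeD ⇒ eeQeeeD   [Q ::= Q e]
eeQeeeD ⇒ eedeeeeD   [Q ::= d e]
eedeeeeD ⇒ eedeeeee   [D ::= e]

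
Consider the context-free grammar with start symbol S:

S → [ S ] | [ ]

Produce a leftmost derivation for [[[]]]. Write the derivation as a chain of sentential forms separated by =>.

S => [S] => [[S]] => [[[]]]

S => [S]   [S → [ S ]]
[S] => [[S]]   [S → [ S ]]
[[S]] => [[[]]]   [S → [ ]]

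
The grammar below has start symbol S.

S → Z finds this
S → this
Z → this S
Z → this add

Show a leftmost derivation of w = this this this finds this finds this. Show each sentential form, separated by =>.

S => Z finds this => this S finds this => this Z finds this finds this => this this S finds this finds this => this this this finds this finds this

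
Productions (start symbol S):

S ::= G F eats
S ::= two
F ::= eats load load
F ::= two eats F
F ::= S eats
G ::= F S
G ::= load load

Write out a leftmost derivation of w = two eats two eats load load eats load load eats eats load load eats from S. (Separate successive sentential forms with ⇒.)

S ⇒ G F eats ⇒ F S F eats ⇒ two eats F S F eats ⇒ two eats S eats S F eats ⇒ two eats two eats S F eats ⇒ two eats two eats G F eats F eats ⇒ two eats two eats load load F eats F eats ⇒ two eats two eats load load eats load load eats F eats ⇒ two eats two eats load load eats load load eats eats load load eats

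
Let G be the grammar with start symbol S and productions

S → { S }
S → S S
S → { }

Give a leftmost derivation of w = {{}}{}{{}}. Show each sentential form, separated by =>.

S=>SS=>{S}S=>{{}}S=>{{}}SS=>{{}}{}S=>{{}}{}{S}=>{{}}{}{{}}

S => SS   [S → S S]
SS => {S}S   [S → { S }]
{S}S => {{}}S   [S → { }]
{{}}S => {{}}SS   [S → S S]
{{}}SS => {{}}{}S   [S → { }]
{{}}{}S => {{}}{}{S}   [S → { S }]
{{}}{}{S} => {{}}{}{{}}   [S → { }]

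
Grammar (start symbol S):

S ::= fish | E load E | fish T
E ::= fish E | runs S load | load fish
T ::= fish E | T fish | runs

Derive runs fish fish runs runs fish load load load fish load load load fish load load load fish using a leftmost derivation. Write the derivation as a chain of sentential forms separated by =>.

S => E load E => runs S load load E => runs E load E load load E => runs fish E load E load load E => runs fish fish E load E load load E => runs fish fish runs S load load E load load E => runs fish fish runs E load E load load E load load E => runs fish fish runs runs S load load E load load E load load E => runs fish fish runs runs fish load load E load load E load load E => runs fish fish runs runs fish load load load fish load load E load load E => runs fish fish runs runs fish load load load fish load load load fish load load E => runs fish fish runs runs fish load load load fish load load load fish load load load fish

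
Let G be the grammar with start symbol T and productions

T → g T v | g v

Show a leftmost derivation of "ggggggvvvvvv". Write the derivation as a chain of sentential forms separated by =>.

T => gTv => ggTvv => gggTvvv => ggggTvvvv => gggggTvvvvv => ggggggvvvvvv

T => gTv   [T → g T v]
gTv => ggTvv   [T → g T v]
ggTvv => gggTvvv   [T → g T v]
gggTvvv => ggggTvvvv   [T → g T v]
ggggTvvvv => gggggTvvvvv   [T → g T v]
gggggTvvvvv => ggggggvvvvvv   [T → g v]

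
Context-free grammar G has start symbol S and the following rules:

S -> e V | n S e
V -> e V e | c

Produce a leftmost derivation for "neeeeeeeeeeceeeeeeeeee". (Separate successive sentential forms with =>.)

S => nSe   [S -> n S e]
nSe => neVe   [S -> e V]
neVe => neeVee   [V -> e V e]
neeVee => neeeVeee   [V -> e V e]
neeeVeee => neeeeVeeee   [V -> e V e]
neeeeVeeee => neeeeeVeeeee   [V -> e V e]
neeeeeVeeeee => neeeeeeVeeeeee   [V -> e V e]
neeeeeeVeeeeee => neeeeeeeVeeeeeee   [V -> e V e]
neeeeeeeVeeeeeee => neeeeeeeeVeeeeeeee   [V -> e V e]
neeeeeeeeVeeeeeeee => neeeeeeeeeVeeeeeeeee   [V -> e V e]
neeeeeeeeeVeeeeeeeee => neeeeeeeeeeVeeeeeeeeee   [V -> e V e]
neeeeeeeeeeVeeeeeeeeee => neeeeeeeeeeceeeeeeeeee   [V -> c]

S=>nSe=>neVe=>neeVee=>neeeVeee=>neeeeVeeee=>neeeeeVeeeee=>neeeeeeVeeeeee=>neeeeeeeVeeeeeee=>neeeeeeeeVeeeeeeee=>neeeeeeeeeVeeeeeeeee=>neeeeeeeeeeVeeeeeeeeee=>neeeeeeeeeeceeeeeeeeee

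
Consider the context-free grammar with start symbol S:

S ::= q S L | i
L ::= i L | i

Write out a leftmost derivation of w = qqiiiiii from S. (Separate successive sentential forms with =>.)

S=>qSL=>qqSLL=>qqiLL=>qqiiLL=>qqiiiLL=>qqiiiiLL=>qqiiiiiL=>qqiiiiii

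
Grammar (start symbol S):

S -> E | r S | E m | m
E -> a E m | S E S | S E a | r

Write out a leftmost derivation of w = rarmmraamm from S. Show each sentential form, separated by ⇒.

S ⇒ rS   [S -> r S]
rS ⇒ rEm   [S -> E m]
rEm ⇒ raEmm   [E -> a E m]
raEmm ⇒ raSEamm   [E -> S E a]
raSEamm ⇒ rarSEamm   [S -> r S]
rarSEamm ⇒ rarmEamm   [S -> m]
rarmEamm ⇒ rarmSEaamm   [E -> S E a]
rarmSEaamm ⇒ rarmmEaamm   [S -> m]
rarmmEaamm ⇒ rarmmraamm   [E -> r]

S⇒rS⇒rEm⇒raEmm⇒raSEamm⇒rarSEamm⇒rarmEamm⇒rarmSEaamm⇒rarmmEaamm⇒rarmmraamm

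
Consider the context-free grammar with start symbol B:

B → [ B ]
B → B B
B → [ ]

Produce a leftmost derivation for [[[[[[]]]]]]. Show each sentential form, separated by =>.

B => [B]   [B → [ B ]]
[B] => [[B]]   [B → [ B ]]
[[B]] => [[[B]]]   [B → [ B ]]
[[[B]]] => [[[[B]]]]   [B → [ B ]]
[[[[B]]]] => [[[[[B]]]]]   [B → [ B ]]
[[[[[B]]]]] => [[[[[[]]]]]]   [B → [ ]]

B=>[B]=>[[B]]=>[[[B]]]=>[[[[B]]]]=>[[[[[B]]]]]=>[[[[[[]]]]]]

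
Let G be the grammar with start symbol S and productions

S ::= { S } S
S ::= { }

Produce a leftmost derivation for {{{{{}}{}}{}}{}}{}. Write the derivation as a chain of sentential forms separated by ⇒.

S ⇒ {S}S ⇒ {{S}S}S ⇒ {{{S}S}S}S ⇒ {{{{S}S}S}S}S ⇒ {{{{{}}S}S}S}S ⇒ {{{{{}}{}}S}S}S ⇒ {{{{{}}{}}{}}S}S ⇒ {{{{{}}{}}{}}{}}S ⇒ {{{{{}}{}}{}}{}}{}

S ⇒ {S}S   [S ::= { S } S]
{S}S ⇒ {{S}S}S   [S ::= { S } S]
{{S}S}S ⇒ {{{S}S}S}S   [S ::= { S } S]
{{{S}S}S}S ⇒ {{{{S}S}S}S}S   [S ::= { S } S]
{{{{S}S}S}S}S ⇒ {{{{{}}S}S}S}S   [S ::= { }]
{{{{{}}S}S}S}S ⇒ {{{{{}}{}}S}S}S   [S ::= { }]
{{{{{}}{}}S}S}S ⇒ {{{{{}}{}}{}}S}S   [S ::= { }]
{{{{{}}{}}{}}S}S ⇒ {{{{{}}{}}{}}{}}S   [S ::= { }]
{{{{{}}{}}{}}{}}S ⇒ {{{{{}}{}}{}}{}}{}   [S ::= { }]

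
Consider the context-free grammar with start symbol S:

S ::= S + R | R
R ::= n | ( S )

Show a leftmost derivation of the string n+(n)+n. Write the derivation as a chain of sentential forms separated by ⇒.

S ⇒ S+R   [S ::= S + R]
S+R ⇒ S+R+R   [S ::= S + R]
S+R+R ⇒ R+R+R   [S ::= R]
R+R+R ⇒ n+R+R   [R ::= n]
n+R+R ⇒ n+(S)+R   [R ::= ( S )]
n+(S)+R ⇒ n+(R)+R   [S ::= R]
n+(R)+R ⇒ n+(n)+R   [R ::= n]
n+(n)+R ⇒ n+(n)+n   [R ::= n]

S ⇒ S+R ⇒ S+R+R ⇒ R+R+R ⇒ n+R+R ⇒ n+(S)+R ⇒ n+(R)+R ⇒ n+(n)+R ⇒ n+(n)+n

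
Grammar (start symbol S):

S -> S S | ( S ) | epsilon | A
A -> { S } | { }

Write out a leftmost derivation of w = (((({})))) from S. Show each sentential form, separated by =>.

S => (S) => ((S)) => ((SS)) => ((SSS)) => (((S)SS)) => (((SS)SS)) => (((SSS)SS)) => ((((S)SS)SS)) => ((((A)SS)SS)) => (((({})SS)SS)) => (((({})S)SS)) => (((({}))SS)) => (((({}))S)) => (((({}))))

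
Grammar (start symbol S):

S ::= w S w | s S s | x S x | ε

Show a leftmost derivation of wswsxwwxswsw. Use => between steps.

S=>wSw=>wsSsw=>wswSwsw=>wswsSswsw=>wswsxSxswsw=>wswsxwSwxswsw=>wswsxwwxswsw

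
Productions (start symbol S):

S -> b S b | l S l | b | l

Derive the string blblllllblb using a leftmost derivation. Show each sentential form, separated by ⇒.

S⇒bSb⇒blSlb⇒blbSblb⇒blblSlblb⇒blbllSllblb⇒blblllllblb

S ⇒ bSb   [S -> b S b]
bSb ⇒ blSlb   [S -> l S l]
blSlb ⇒ blbSblb   [S -> b S b]
blbSblb ⇒ blblSlblb   [S -> l S l]
blblSlblb ⇒ blbllSllblb   [S -> l S l]
blbllSllblb ⇒ blblllllblb   [S -> l]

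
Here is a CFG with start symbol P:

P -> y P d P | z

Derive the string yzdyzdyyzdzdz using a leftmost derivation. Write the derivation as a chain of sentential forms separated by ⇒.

P ⇒ yPdP ⇒ yzdP ⇒ yzdyPdP ⇒ yzdyzdP ⇒ yzdyzdyPdP ⇒ yzdyzdyyPdPdP ⇒ yzdyzdyyzdPdP ⇒ yzdyzdyyzdzdP ⇒ yzdyzdyyzdzdz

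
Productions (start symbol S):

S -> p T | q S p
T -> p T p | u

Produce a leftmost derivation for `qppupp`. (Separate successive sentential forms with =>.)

S => qSp   [S -> q S p]
qSp => qpTp   [S -> p T]
qpTp => qppTpp   [T -> p T p]
qppTpp => qppupp   [T -> u]

S => qSp => qpTp => qppTpp => qppupp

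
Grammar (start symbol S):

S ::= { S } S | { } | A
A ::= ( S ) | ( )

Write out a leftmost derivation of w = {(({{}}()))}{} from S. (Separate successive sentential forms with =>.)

S => {S}S   [S ::= { S } S]
{S}S => {A}S   [S ::= A]
{A}S => {(S)}S   [A ::= ( S )]
{(S)}S => {(A)}S   [S ::= A]
{(A)}S => {((S))}S   [A ::= ( S )]
{((S))}S => {(({S}S))}S   [S ::= { S } S]
{(({S}S))}S => {(({{}}S))}S   [S ::= { }]
{(({{}}S))}S => {(({{}}A))}S   [S ::= A]
{(({{}}A))}S => {(({{}}()))}S   [A ::= ( )]
{(({{}}()))}S => {(({{}}()))}{}   [S ::= { }]

S=>{S}S=>{A}S=>{(S)}S=>{(A)}S=>{((S))}S=>{(({S}S))}S=>{(({{}}S))}S=>{(({{}}A))}S=>{(({{}}()))}S=>{(({{}}()))}{}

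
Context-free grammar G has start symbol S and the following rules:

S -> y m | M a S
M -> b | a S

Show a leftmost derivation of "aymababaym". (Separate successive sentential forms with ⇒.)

S⇒MaS⇒aSaS⇒aymaS⇒aymaMaS⇒aymabaS⇒aymabaMaS⇒aymababaS⇒aymababaym

S ⇒ MaS   [S -> M a S]
MaS ⇒ aSaS   [M -> a S]
aSaS ⇒ aymaS   [S -> y m]
aymaS ⇒ aymaMaS   [S -> M a S]
aymaMaS ⇒ aymabaS   [M -> b]
aymabaS ⇒ aymabaMaS   [S -> M a S]
aymabaMaS ⇒ aymababaS   [M -> b]
aymababaS ⇒ aymababaym   [S -> y m]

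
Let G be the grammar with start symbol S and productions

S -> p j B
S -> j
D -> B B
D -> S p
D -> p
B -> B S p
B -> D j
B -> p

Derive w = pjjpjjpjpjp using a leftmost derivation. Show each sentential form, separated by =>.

S => pjB   [S -> p j B]
pjB => pjBSp   [B -> B S p]
pjBSp => pjBSpSp   [B -> B S p]
pjBSpSp => pjBSpSpSp   [B -> B S p]
pjBSpSpSp => pjDjSpSpSp   [B -> D j]
pjDjSpSpSp => pjSpjSpSpSp   [D -> S p]
pjSpjSpSpSp => pjjpjSpSpSp   [S -> j]
pjjpjSpSpSp => pjjpjjpSpSp   [S -> j]
pjjpjjpSpSp => pjjpjjpjpSp   [S -> j]
pjjpjjpjpSp => pjjpjjpjpjp   [S -> j]

S => pjB => pjBSp => pjBSpSp => pjBSpSpSp => pjDjSpSpSp => pjSpjSpSpSp => pjjpjSpSpSp => pjjpjjpSpSp => pjjpjjpjpSp => pjjpjjpjpjp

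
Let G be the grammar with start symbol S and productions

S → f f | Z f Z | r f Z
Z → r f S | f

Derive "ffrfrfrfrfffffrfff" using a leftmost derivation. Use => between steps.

S => ZfZ   [S → Z f Z]
ZfZ => ffZ   [Z → f]
ffZ => ffrfS   [Z → r f S]
ffrfS => ffrfZfZ   [S → Z f Z]
ffrfZfZ => ffrfrfSfZ   [Z → r f S]
ffrfrfSfZ => ffrfrfZfZfZ   [S → Z f Z]
ffrfrfZfZfZ => ffrfrfrfSfZfZ   [Z → r f S]
ffrfrfrfSfZfZ => ffrfrfrfrfZfZfZ   [S → r f Z]
ffrfrfrfrfZfZfZ => ffrfrfrfrfffZfZ   [Z → f]
ffrfrfrfrfffZfZ => ffrfrfrfrfffffZ   [Z → f]
ffrfrfrfrfffffZ => ffrfrfrfrfffffrfS   [Z → r f S]
ffrfrfrfrfffffrfS => ffrfrfrfrfffffrfff   [S → f f]

S => ZfZ => ffZ => ffrfS => ffrfZfZ => ffrfrfSfZ => ffrfrfZfZfZ => ffrfrfrfSfZfZ => ffrfrfrfrfZfZfZ => ffrfrfrfrfffZfZ => ffrfrfrfrfffffZ => ffrfrfrfrfffffrfS => ffrfrfrfrfffffrfff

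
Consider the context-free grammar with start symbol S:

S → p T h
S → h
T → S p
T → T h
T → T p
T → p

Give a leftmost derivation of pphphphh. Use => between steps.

S=>pTh=>pThh=>pSphh=>ppThphh=>ppSphphh=>pphphphh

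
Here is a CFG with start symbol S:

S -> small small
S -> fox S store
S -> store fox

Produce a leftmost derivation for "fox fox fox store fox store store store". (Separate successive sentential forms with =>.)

S => fox S store   [S -> fox S store]
fox S store => fox fox S store store   [S -> fox S store]
fox fox S store store => fox fox fox S store store store   [S -> fox S store]
fox fox fox S store store store => fox fox fox store fox store store store   [S -> store fox]

S => fox S store => fox fox S store store => fox fox fox S store store store => fox fox fox store fox store store store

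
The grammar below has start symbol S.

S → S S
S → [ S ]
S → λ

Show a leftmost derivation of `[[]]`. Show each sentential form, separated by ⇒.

S ⇒ SS ⇒ SSS ⇒ SSSS ⇒ [S]SSS ⇒ [[S]]SSS ⇒ [[]]SSS ⇒ [[]]SS ⇒ [[]]S ⇒ [[]]

S ⇒ SS   [S → S S]
SS ⇒ SSS   [S → S S]
SSS ⇒ SSSS   [S → S S]
SSSS ⇒ [S]SSS   [S → [ S ]]
[S]SSS ⇒ [[S]]SSS   [S → [ S ]]
[[S]]SSS ⇒ [[]]SSS   [S → λ]
[[]]SSS ⇒ [[]]SS   [S → λ]
[[]]SS ⇒ [[]]S   [S → λ]
[[]]S ⇒ [[]]   [S → λ]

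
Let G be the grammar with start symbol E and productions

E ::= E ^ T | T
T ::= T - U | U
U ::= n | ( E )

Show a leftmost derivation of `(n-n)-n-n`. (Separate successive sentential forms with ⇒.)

E ⇒ T   [E ::= T]
T ⇒ T-U   [T ::= T - U]
T-U ⇒ T-U-U   [T ::= T - U]
T-U-U ⇒ U-U-U   [T ::= U]
U-U-U ⇒ (E)-U-U   [U ::= ( E )]
(E)-U-U ⇒ (T)-U-U   [E ::= T]
(T)-U-U ⇒ (T-U)-U-U   [T ::= T - U]
(T-U)-U-U ⇒ (U-U)-U-U   [T ::= U]
(U-U)-U-U ⇒ (n-U)-U-U   [U ::= n]
(n-U)-U-U ⇒ (n-n)-U-U   [U ::= n]
(n-n)-U-U ⇒ (n-n)-n-U   [U ::= n]
(n-n)-n-U ⇒ (n-n)-n-n   [U ::= n]

E⇒T⇒T-U⇒T-U-U⇒U-U-U⇒(E)-U-U⇒(T)-U-U⇒(T-U)-U-U⇒(U-U)-U-U⇒(n-U)-U-U⇒(n-n)-U-U⇒(n-n)-n-U⇒(n-n)-n-n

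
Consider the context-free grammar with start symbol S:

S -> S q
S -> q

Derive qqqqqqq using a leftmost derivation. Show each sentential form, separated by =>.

S => Sq   [S -> S q]
Sq => Sqq   [S -> S q]
Sqq => Sqqq   [S -> S q]
Sqqq => Sqqqq   [S -> S q]
Sqqqq => Sqqqqq   [S -> S q]
Sqqqqq => Sqqqqqq   [S -> S q]
Sqqqqqq => qqqqqqq   [S -> q]

S => Sq => Sqq => Sqqq => Sqqqq => Sqqqqq => Sqqqqqq => qqqqqqq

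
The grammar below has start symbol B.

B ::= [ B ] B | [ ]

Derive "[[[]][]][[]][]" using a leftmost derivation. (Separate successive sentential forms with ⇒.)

B ⇒ [B]B   [B ::= [ B ] B]
[B]B ⇒ [[B]B]B   [B ::= [ B ] B]
[[B]B]B ⇒ [[[]]B]B   [B ::= [ ]]
[[[]]B]B ⇒ [[[]][]]B   [B ::= [ ]]
[[[]][]]B ⇒ [[[]][]][B]B   [B ::= [ B ] B]
[[[]][]][B]B ⇒ [[[]][]][[]]B   [B ::= [ ]]
[[[]][]][[]]B ⇒ [[[]][]][[]][]   [B ::= [ ]]

B⇒[B]B⇒[[B]B]B⇒[[[]]B]B⇒[[[]][]]B⇒[[[]][]][B]B⇒[[[]][]][[]]B⇒[[[]][]][[]][]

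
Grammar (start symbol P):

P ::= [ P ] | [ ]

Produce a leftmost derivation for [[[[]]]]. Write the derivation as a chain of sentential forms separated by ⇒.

P ⇒ [P] ⇒ [[P]] ⇒ [[[P]]] ⇒ [[[[]]]]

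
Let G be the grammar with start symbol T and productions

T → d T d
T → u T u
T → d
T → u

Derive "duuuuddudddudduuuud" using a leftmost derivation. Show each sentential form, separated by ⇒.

T ⇒ dTd   [T → d T d]
dTd ⇒ duTud   [T → u T u]
duTud ⇒ duuTuud   [T → u T u]
duuTuud ⇒ duuuTuuud   [T → u T u]
duuuTuuud ⇒ duuuuTuuuud   [T → u T u]
duuuuTuuuud ⇒ duuuudTduuuud   [T → d T d]
duuuudTduuuud ⇒ duuuuddTdduuuud   [T → d T d]
duuuuddTdduuuud ⇒ duuuudduTudduuuud   [T → u T u]
duuuudduTudduuuud ⇒ duuuuddudTdudduuuud   [T → d T d]
duuuuddudTdudduuuud ⇒ duuuuddudddudduuuud   [T → d]

T⇒dTd⇒duTud⇒duuTuud⇒duuuTuuud⇒duuuuTuuuud⇒duuuudTduuuud⇒duuuuddTdduuuud⇒duuuudduTudduuuud⇒duuuuddudTdudduuuud⇒duuuuddudddudduuuud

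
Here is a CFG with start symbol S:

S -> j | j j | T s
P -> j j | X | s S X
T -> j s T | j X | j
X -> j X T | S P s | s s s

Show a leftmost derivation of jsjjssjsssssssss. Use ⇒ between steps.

S⇒Ts⇒jsTs⇒jsjXs⇒jsjSPss⇒jsjTsPss⇒jsjjsPss⇒jsjjssSXss⇒jsjjssTsXss⇒jsjjssjXsXss⇒jsjjssjssssXss⇒jsjjssjsssssssss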